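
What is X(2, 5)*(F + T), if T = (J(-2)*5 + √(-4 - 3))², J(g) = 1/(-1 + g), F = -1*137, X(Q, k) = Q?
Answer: -2542/9 - 20*I*√7/3 ≈ -282.44 - 17.638*I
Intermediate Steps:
F = -137
T = (-5/3 + I*√7)² (T = (5/(-1 - 2) + √(-4 - 3))² = (5/(-3) + √(-7))² = (-⅓*5 + I*√7)² = (-5/3 + I*√7)² ≈ -4.2222 - 8.8192*I)
X(2, 5)*(F + T) = 2*(-137 + (5 - 3*I*√7)²/9) = -274 + 2*(5 - 3*I*√7)²/9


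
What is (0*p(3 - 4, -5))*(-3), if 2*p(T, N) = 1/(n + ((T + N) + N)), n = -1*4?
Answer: 0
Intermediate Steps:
n = -4
p(T, N) = 1/(2*(-4 + T + 2*N)) (p(T, N) = 1/(2*(-4 + ((T + N) + N))) = 1/(2*(-4 + ((N + T) + N))) = 1/(2*(-4 + (T + 2*N))) = 1/(2*(-4 + T + 2*N)))
(0*p(3 - 4, -5))*(-3) = (0*(1/(2*(-4 + (3 - 4) + 2*(-5)))))*(-3) = (0*(1/(2*(-4 - 1 - 10))))*(-3) = (0*((1/2)/(-15)))*(-3) = (0*((1/2)*(-1/15)))*(-3) = (0*(-1/30))*(-3) = 0*(-3) = 0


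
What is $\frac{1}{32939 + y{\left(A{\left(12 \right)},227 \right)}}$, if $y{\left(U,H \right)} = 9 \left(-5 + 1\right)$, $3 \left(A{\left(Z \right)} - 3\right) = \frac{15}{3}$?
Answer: $\frac{1}{32903} \approx 3.0392 \cdot 10^{-5}$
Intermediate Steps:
$A{\left(Z \right)} = \frac{14}{3}$ ($A{\left(Z \right)} = 3 + \frac{15 \cdot \frac{1}{3}}{3} = 3 + \frac{1}{3} \cdot 5 = 3 + \frac{5}{3} = \frac{14}{3}$)
$y{\left(U,H \right)} = -36$ ($y{\left(U,H \right)} = 9 \left(-4\right) = -36$)
$\frac{1}{32939 + y{\left(A{\left(12 \right)},227 \right)}} = \frac{1}{32939 - 36} = \frac{1}{32903}$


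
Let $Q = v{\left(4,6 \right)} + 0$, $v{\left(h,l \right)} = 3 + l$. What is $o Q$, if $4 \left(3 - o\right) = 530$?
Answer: $- \frac{2331}{2} \approx -1165.5$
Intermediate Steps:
$o = - \frac{259}{2}$ ($o = 3 - \frac{265}{2} = - \frac{259}{2} \approx -129.5$)
$Q = 9$ ($Q = \left(3 + 6\right) + 0 = 9 + 0 = 9$)
$o Q = \left(- \frac{259}{2}\right) 9 = - \frac{2331}{2}$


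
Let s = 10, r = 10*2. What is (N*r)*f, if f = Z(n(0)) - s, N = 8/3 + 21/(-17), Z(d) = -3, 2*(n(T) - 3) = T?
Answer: -18980/51 ≈ -372.16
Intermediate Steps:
n(T) = 3 + T/2
r = 20
N = 73/51 (N = 8*(1/3) + 21*(-1/17) = 8/3 - 21/17 = 73/51 ≈ 1.4314)
f = -13 (f = -3 - 1*10 = -3 - 10 = -13)
(N*r)*f = ((73/51)*20)*(-13) = (1460/51)*(-13) = -18980/51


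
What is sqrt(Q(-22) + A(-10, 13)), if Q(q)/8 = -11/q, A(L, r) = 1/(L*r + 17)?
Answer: sqrt(50963)/113 ≈ 1.9978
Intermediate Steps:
A(L, r) = 1/(17 + L*r)
Q(q) = -88/q (Q(q) = 8*(-11/q) = -88/q)
sqrt(Q(-22) + A(-10, 13)) = sqrt(-88/(-22) + 1/(17 - 10*13)) = sqrt(-88*(-1/22) + 1/(17 - 130)) = sqrt(4 + 1/(-113)) = sqrt(4 - 1/113) = sqrt(451/113) = sqrt(50963)/113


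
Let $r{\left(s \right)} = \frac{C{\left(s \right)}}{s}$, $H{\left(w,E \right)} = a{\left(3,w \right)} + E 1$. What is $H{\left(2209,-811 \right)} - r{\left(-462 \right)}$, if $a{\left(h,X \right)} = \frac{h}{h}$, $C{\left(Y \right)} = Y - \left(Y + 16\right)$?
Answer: $- \frac{187118}{231} \approx -810.03$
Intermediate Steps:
$C{\left(Y \right)} = -16$ ($C{\left(Y \right)} = Y - \left(16 + Y\right) = -16$)
$a{\left(h,X \right)} = 1$
$H{\left(w,E \right)} = 1 + E$ ($H{\left(w,E \right)} = 1 + E 1 = 1 + E$)
$r{\left(s \right)} = - \frac{16}{s}$
$H{\left(2209,-811 \right)} - r{\left(-462 \right)} = \left(1 - 811\right) - - \frac{16}{-462} = -810 - \left(-16\right) \left(- \frac{1}{462}\right) = -810 - \frac{8}{231} = - \frac{187118}{231}$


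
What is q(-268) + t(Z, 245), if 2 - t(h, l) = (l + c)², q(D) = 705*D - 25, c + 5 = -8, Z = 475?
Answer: -242787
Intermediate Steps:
c = -13 (c = -5 - 8 = -13)
q(D) = -25 + 705*D
t(h, l) = 2 - (-13 + l)² (t(h, l) = 2 - (l - 13)² = 2 - (-13 + l)²)
q(-268) + t(Z, 245) = (-25 + 705*(-268)) + (2 - (-13 + 245)²) = (-25 - 188940) + (2 - 1*232²) = -188965 + (2 - 1*53824) = -188965 + (2 - 53824) = -188965 - 53822 = -242787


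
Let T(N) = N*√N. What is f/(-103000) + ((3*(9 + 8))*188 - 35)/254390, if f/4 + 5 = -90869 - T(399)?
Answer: 2336342661/655054250 + 399*√399/25750 ≈ 3.8762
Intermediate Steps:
T(N) = N^(3/2)
f = -363496 - 1596*√399 (f = -20 + 4*(-90869 - 399^(3/2)) = -20 + 4*(-90869 - 399*√399) = -20 + (-363476 - 1596*√399) = -363496 - 1596*√399 ≈ -3.9538e+5)
f/(-103000) + ((3*(9 + 8))*188 - 35)/254390 = (-363496 - 1596*√399)/(-103000) + ((3*(9 + 8))*188 - 35)/254390 = (-363496 - 1596*√399)*(-1/103000) + ((3*17)*188 - 35)*(1/254390) = (45437/12875 + 399*√399/25750) + (51*188 - 35)*(1/254390) = (45437/12875 + 399*√399/25750) + (9588 - 35)*(1/254390) = (45437/12875 + 399*√399/25750) + 9553*(1/254390) = (45437/12875 + 399*√399/25750) + 9553/254390 = 2336342661/655054250 + 399*√399/25750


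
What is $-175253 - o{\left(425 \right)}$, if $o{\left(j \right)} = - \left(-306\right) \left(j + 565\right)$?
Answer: $-478193$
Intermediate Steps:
$o{\left(j \right)} = 172890 + 306 j$ ($o{\left(j \right)} = - \left(-306\right) \left(565 + j\right) = - (-172890 - 306 j) = 172890 + 306 j$)
$-175253 - o{\left(425 \right)} = -175253 - \left(172890 + 306 \cdot 425\right) = -175253 - \left(172890 + 130050\right) = -175253 - 302940 = -478193$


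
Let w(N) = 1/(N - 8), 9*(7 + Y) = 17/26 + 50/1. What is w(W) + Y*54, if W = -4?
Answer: -11569/156 ≈ -74.160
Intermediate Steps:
Y = -107/78 (Y = -7 + (17/26 + 50/1)/9 = -7 + (17*(1/26) + 50*1)/9 = -7 + (17/26 + 50)/9 = -7 + (1/9)*(1317/26) = -7 + 439/78 = -107/78 ≈ -1.3718)
w(N) = 1/(-8 + N)
w(W) + Y*54 = 1/(-8 - 4) - 107/78*54 = 1/(-12) - 963/13 = -1/12 - 963/13 = -11569/156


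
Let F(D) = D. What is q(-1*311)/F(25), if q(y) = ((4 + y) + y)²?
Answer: 381924/25 ≈ 15277.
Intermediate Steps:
q(y) = (4 + 2*y)²
q(-1*311)/F(25) = (4*(2 - 1*311)²)/25 = (4*(2 - 311)²)*(1/25) = (4*(-309)²)*(1/25) = (4*95481)*(1/25) = 381924*(1/25) = 381924/25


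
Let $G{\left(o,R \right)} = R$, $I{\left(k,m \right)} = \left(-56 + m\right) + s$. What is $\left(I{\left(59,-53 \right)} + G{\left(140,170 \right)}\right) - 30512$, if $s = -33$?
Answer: $-30484$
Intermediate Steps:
$I{\left(k,m \right)} = -89 + m$ ($I{\left(k,m \right)} = \left(-56 + m\right) - 33 = -89 + m$)
$\left(I{\left(59,-53 \right)} + G{\left(140,170 \right)}\right) - 30512 = \left(\left(-89 - 53\right) + 170\right) - 30512 = \left(-142 + 170\right) - 30512 = 28 - 30512 = -30484$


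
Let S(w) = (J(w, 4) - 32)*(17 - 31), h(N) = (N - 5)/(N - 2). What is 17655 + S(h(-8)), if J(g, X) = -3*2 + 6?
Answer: 18103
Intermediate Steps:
J(g, X) = 0 (J(g, X) = -6 + 6 = 0)
h(N) = (-5 + N)/(-2 + N)
S(w) = 448 (S(w) = (0 - 32)*(17 - 31) = -32*(-14) = 448)
17655 + S(h(-8)) = 17655 + 448 = 18103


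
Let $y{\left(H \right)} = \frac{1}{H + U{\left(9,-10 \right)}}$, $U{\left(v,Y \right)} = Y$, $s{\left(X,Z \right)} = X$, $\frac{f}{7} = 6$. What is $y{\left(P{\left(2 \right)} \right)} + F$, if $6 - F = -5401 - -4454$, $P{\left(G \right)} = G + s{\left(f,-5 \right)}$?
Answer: $\frac{32403}{34} \approx 953.03$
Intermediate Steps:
$f = 42$ ($f = 7 \cdot 6 = 42$)
$P{\left(G \right)} = 42 + G$ ($P{\left(G \right)} = G + 42 = 42 + G$)
$F = 953$ ($F = 6 - \left(-5401 - -4454\right) = 6 - \left(-5401 + 4454\right) = 6 - -947 = 6 + 947 = 953$)
$y{\left(H \right)} = \frac{1}{-10 + H}$ ($y{\left(H \right)} = \frac{1}{H - 10} = \frac{1}{-10 + H}$)
$y{\left(P{\left(2 \right)} \right)} + F = \frac{1}{-10 + \left(42 + 2\right)} + 953 = \frac{1}{-10 + 44} + 953 = \frac{1}{34} + 953 = \frac{32403}{34}$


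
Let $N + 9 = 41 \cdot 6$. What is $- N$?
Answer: $-237$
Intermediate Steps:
$N = 237$ ($N = -9 + 41 \cdot 6 = -9 + 246 = 237$)
$- N = \left(-1\right) 237 = -237$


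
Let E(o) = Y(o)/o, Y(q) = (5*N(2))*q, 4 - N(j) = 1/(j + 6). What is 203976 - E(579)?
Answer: 1631653/8 ≈ 2.0396e+5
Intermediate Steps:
N(j) = 4 - 1/(6 + j) (N(j) = 4 - 1/(j + 6) = 4 - 1/(6 + j))
Y(q) = 155*q/8 (Y(q) = (5*((23 + 4*2)/(6 + 2)))*q = (5*((23 + 8)/8))*q = (5*((⅛)*31))*q = (5*(31/8))*q = 155*q/8)
E(o) = 155/8 (E(o) = (155*o/8)/o = 155/8)
203976 - E(579) = 203976 - 1*155/8 = 203976 - 155/8 = 1631653/8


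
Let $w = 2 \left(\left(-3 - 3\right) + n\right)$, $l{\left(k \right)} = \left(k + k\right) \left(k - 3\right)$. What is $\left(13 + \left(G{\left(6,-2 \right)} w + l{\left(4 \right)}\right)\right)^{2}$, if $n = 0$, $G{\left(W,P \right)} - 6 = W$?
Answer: $15129$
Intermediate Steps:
$G{\left(W,P \right)} = 6 + W$
$l{\left(k \right)} = 2 k \left(-3 + k\right)$
$w = -12$ ($w = 2 \left(\left(-3 - 3\right) + 0\right) = 2 \left(-6 + 0\right) = 2 \left(-6\right) = -12$)
$\left(13 + \left(G{\left(6,-2 \right)} w + l{\left(4 \right)}\right)\right)^{2} = \left(13 + \left(\left(6 + 6\right) \left(-12\right) + 2 \cdot 4 \left(-3 + 4\right)\right)\right)^{2} = \left(13 + \left(12 \left(-12\right) + 2 \cdot 4 \cdot 1\right)\right)^{2} = \left(13 + \left(-144 + 8\right)\right)^{2} = \left(13 - 136\right)^{2} = \left(-123\right)^{2} = 15129$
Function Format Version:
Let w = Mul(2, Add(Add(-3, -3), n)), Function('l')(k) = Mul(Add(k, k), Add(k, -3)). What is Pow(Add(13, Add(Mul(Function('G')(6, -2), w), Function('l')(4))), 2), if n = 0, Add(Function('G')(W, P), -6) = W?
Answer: 15129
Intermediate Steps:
Function('G')(W, P) = Add(6, W)
Function('l')(k) = Mul(2, k, Add(-3, k)) (Function('l')(k) = Mul(Mul(2, k), Add(-3, k)) = Mul(2, k, Add(-3, k)))
w = -12 (w = Mul(2, Add(Add(-3, -3), 0)) = Mul(2, Add(-6, 0)) = Mul(2, -6) = -12)
Pow(Add(13, Add(Mul(Function('G')(6, -2), w), Function('l')(4))), 2) = Pow(Add(13, Add(Mul(Add(6, 6), -12), Mul(2, 4, Add(-3, 4)))), 2) = Pow(Add(13, Add(Mul(12, -12), Mul(2, 4, 1))), 2) = Pow(Add(13, Add(-144, 8)), 2) = Pow(Add(13, -136), 2) = Pow(-123, 2) = 15129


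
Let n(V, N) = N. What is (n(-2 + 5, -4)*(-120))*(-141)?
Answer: -67680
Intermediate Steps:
(n(-2 + 5, -4)*(-120))*(-141) = -4*(-120)*(-141) = 480*(-141) = -67680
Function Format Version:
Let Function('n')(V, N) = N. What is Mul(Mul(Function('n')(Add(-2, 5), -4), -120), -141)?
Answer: -67680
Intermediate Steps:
Mul(Mul(Function('n')(Add(-2, 5), -4), -120), -141) = Mul(Mul(-4, -120), -141) = Mul(480, -141) = -67680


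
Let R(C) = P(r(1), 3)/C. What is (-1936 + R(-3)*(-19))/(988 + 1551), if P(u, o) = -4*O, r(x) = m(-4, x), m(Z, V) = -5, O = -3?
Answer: -1860/2539 ≈ -0.73257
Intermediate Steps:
r(x) = -5
P(u, o) = 12 (P(u, o) = -4*(-3) = 12)
R(C) = 12/C
(-1936 + R(-3)*(-19))/(988 + 1551) = (-1936 + (12/(-3))*(-19))/(988 + 1551) = (-1936 + (12*(-⅓))*(-19))/2539 = (-1936 - 4*(-19))*(1/2539) = (-1936 + 76)*(1/2539) = -1860*1/2539 = -1860/2539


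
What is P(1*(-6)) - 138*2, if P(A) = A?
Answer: -282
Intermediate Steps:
P(1*(-6)) - 138*2 = 1*(-6) - 138*2 = -6 - 276 = -282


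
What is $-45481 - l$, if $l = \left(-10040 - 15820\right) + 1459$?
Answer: $-21080$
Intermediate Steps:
$l = -24401$ ($l = -25860 + 1459 = -24401$)
$-45481 - l = -45481 - -24401 = -45481 + 24401 = -21080$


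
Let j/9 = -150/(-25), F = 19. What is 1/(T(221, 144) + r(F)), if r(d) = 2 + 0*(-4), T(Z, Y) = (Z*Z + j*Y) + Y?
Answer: 1/56763 ≈ 1.7617e-5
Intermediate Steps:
j = 54 (j = 9*(-150/(-25)) = 9*(-150*(-1/25)) = 9*6 = 54)
T(Z, Y) = Z² + 55*Y (T(Z, Y) = (Z*Z + 54*Y) + Y = (Z² + 54*Y) + Y = Z² + 55*Y)
r(d) = 2 (r(d) = 2 + 0 = 2)
1/(T(221, 144) + r(F)) = 1/((221² + 55*144) + 2) = 1/((48841 + 7920) + 2) = 1/(56761 + 2) = 1/56763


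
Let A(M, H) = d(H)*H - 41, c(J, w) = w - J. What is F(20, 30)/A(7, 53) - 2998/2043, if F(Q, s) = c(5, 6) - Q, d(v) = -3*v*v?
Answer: -1339083839/912550896 ≈ -1.4674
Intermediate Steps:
d(v) = -3*v²
A(M, H) = -41 - 3*H³ (A(M, H) = (-3*H²)*H - 41 = -3*H³ - 41 = -41 - 3*H³)
F(Q, s) = 1 - Q (F(Q, s) = (6 - 1*5) - Q = (6 - 5) - Q = 1 - Q)
F(20, 30)/A(7, 53) - 2998/2043 = (1 - 1*20)/(-41 - 3*53³) - 2998/2043 = (1 - 20)/(-41 - 3*148877) - 2998*1/2043 = -19/(-41 - 446631) - 2998/2043 = -19/(-446672) - 2998/2043 = -19*(-1/446672) - 2998/2043 = 19/446672 - 2998/2043 = -1339083839/912550896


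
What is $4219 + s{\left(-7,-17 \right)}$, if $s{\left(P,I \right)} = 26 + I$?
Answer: $4228$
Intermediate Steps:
$4219 + s{\left(-7,-17 \right)} = 4219 + \left(26 - 17\right) = 4219 + 9 = 4228$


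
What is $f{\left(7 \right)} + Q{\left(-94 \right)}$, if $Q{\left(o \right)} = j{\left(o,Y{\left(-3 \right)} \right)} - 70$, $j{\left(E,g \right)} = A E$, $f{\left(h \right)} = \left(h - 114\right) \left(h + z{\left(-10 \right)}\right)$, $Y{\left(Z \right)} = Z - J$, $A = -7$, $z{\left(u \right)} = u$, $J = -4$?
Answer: $909$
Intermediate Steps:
$Y{\left(Z \right)} = 4 + Z$ ($Y{\left(Z \right)} = Z - -4 = Z + 4 = 4 + Z$)
$f{\left(h \right)} = \left(-114 + h\right) \left(-10 + h\right)$ ($f{\left(h \right)} = \left(h - 114\right) \left(h - 10\right) = \left(-114 + h\right) \left(-10 + h\right)$)
$j{\left(E,g \right)} = - 7 E$
$Q{\left(o \right)} = -70 - 7 o$ ($Q{\left(o \right)} = - 7 o - 70 = -70 - 7 o$)
$f{\left(7 \right)} + Q{\left(-94 \right)} = \left(1140 + 7^{2} - 868\right) - -588 = \left(1140 + 49 - 868\right) + \left(-70 + 658\right) = 321 + 588 = 909$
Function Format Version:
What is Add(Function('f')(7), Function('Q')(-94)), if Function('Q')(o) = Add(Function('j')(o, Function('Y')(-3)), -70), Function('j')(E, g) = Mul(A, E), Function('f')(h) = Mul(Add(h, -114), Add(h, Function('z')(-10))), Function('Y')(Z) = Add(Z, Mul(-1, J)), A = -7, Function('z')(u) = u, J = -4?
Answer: 909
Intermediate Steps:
Function('Y')(Z) = Add(4, Z) (Function('Y')(Z) = Add(Z, Mul(-1, -4)) = Add(Z, 4) = Add(4, Z))
Function('f')(h) = Mul(Add(-114, h), Add(-10, h)) (Function('f')(h) = Mul(Add(h, -114), Add(h, -10)) = Mul(Add(-114, h), Add(-10, h)))
Function('j')(E, g) = Mul(-7, E)
Function('Q')(o) = Add(-70, Mul(-7, o)) (Function('Q')(o) = Add(Mul(-7, o), -70) = Add(-70, Mul(-7, o)))
Add(Function('f')(7), Function('Q')(-94)) = Add(Add(1140, Pow(7, 2), Mul(-124, 7)), Add(-70, Mul(-7, -94))) = Add(Add(1140, 49, -868), Add(-70, 658)) = Add(321, 588) = 909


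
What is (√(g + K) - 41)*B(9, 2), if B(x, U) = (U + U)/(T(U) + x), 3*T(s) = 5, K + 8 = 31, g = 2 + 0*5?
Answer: -27/2 ≈ -13.500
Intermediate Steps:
g = 2 (g = 2 + 0 = 2)
K = 23 (K = -8 + 31 = 23)
T(s) = 5/3 (T(s) = (⅓)*5 = 5/3)
B(x, U) = 2*U/(5/3 + x) (B(x, U) = (U + U)/(5/3 + x) = (2*U)/(5/3 + x) = 2*U/(5/3 + x))
(√(g + K) - 41)*B(9, 2) = (√(2 + 23) - 41)*(6*2/(5 + 3*9)) = (√25 - 41)*(6*2/(5 + 27)) = (5 - 41)*(6*2/32) = -216*2/32 = -36*3/8 = -27/2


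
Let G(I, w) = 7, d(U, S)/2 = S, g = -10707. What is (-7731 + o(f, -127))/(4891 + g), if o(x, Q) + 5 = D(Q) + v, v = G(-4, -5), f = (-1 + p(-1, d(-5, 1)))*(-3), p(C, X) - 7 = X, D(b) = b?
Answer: 982/727 ≈ 1.3508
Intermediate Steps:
d(U, S) = 2*S
p(C, X) = 7 + X
f = -24 (f = (-1 + (7 + 2*1))*(-3) = (-1 + (7 + 2))*(-3) = (-1 + 9)*(-3) = 8*(-3) = -24)
v = 7
o(x, Q) = 2 + Q (o(x, Q) = -5 + (Q + 7) = -5 + (7 + Q) = 2 + Q)
(-7731 + o(f, -127))/(4891 + g) = (-7731 + (2 - 127))/(4891 - 10707) = (-7731 - 125)/(-5816) = -7856*(-1/5816) = 982/727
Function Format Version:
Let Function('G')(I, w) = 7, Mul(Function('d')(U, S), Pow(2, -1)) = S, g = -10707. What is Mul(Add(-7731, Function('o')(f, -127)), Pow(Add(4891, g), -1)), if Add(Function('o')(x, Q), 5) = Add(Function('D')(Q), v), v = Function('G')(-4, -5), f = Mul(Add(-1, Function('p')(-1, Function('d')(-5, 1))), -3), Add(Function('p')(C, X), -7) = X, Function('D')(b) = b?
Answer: Rational(982, 727) ≈ 1.3508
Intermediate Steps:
Function('d')(U, S) = Mul(2, S)
Function('p')(C, X) = Add(7, X)
f = -24 (f = Mul(Add(-1, Add(7, Mul(2, 1))), -3) = Mul(Add(-1, Add(7, 2)), -3) = Mul(Add(-1, 9), -3) = Mul(8, -3) = -24)
v = 7
Function('o')(x, Q) = Add(2, Q) (Function('o')(x, Q) = Add(-5, Add(Q, 7)) = Add(-5, Add(7, Q)) = Add(2, Q))
Mul(Add(-7731, Function('o')(f, -127)), Pow(Add(4891, g), -1)) = Mul(Add(-7731, Add(2, -127)), Pow(Add(4891, -10707), -1)) = Mul(Add(-7731, -125), Pow(-5816, -1)) = Mul(-7856, Rational(-1, 5816)) = Rational(982, 727)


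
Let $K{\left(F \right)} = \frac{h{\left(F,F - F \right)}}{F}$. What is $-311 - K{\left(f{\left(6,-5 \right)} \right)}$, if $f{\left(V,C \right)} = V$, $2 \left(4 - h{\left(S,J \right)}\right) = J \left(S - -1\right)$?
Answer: $- \frac{935}{3} \approx -311.67$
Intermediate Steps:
$h{\left(S,J \right)} = 4 - \frac{J \left(1 + S\right)}{2}$ ($h{\left(S,J \right)} = 4 - \frac{J \left(S - -1\right)}{2} = 4 - \frac{J \left(S + 1\right)}{2} = 4 - \frac{J \left(1 + S\right)}{2}$)
$K{\left(F \right)} = \frac{4}{F}$ ($K{\left(F \right)} = \frac{4 - \frac{F - F}{2} - \frac{\left(F - F\right) F}{2}}{F} = \frac{4 - 0 - 0 F}{F} = \frac{4 + 0 + 0}{F} = \frac{4}{F}$)
$-311 - K{\left(f{\left(6,-5 \right)} \right)} = -311 - \frac{4}{6} = -311 - 4 \cdot \frac{1}{6} = -311 - \frac{2}{3} = - \frac{935}{3}$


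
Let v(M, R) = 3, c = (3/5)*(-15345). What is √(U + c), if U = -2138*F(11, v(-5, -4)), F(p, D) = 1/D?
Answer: I*√89277/3 ≈ 99.598*I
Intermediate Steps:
c = -9207 (c = (3*(⅕))*(-15345) = (⅗)*(-15345) = -9207)
U = -2138/3 ≈ -712.67
√(U + c) = √(-2138/3 - 9207) = √(-29759/3) = I*√89277/3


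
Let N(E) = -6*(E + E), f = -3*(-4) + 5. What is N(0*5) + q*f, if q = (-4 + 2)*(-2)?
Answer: 68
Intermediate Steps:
f = 17 (f = 12 + 5 = 17)
N(E) = -12*E
q = 4 (q = -2*(-2) = 4)
N(0*5) + q*f = -0*5 + 4*17 = -12*0 + 68 = 0 + 68 = 68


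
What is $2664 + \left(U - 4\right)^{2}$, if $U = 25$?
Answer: $3105$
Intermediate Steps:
$2664 + \left(U - 4\right)^{2} = 2664 + \left(25 - 4\right)^{2} = 2664 + 21^{2} = 2664 + 441 = 3105$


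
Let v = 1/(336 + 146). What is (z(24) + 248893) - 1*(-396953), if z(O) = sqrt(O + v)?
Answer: 645846 + sqrt(5576258)/482 ≈ 6.4585e+5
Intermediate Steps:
v = 1/482 ≈ 0.0020747
z(O) = sqrt(1/482 + O) (z(O) = sqrt(O + 1/482) = sqrt(1/482 + O))
(z(24) + 248893) - 1*(-396953) = (sqrt(482 + 232324*24)/482 + 248893) - 1*(-396953) = (sqrt(482 + 5575776)/482 + 248893) + 396953 = (sqrt(5576258)/482 + 248893) + 396953 = (248893 + sqrt(5576258)/482) + 396953 = 645846 + sqrt(5576258)/482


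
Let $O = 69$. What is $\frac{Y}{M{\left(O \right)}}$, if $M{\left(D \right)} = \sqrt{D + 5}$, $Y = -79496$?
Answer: $- \frac{39748 \sqrt{74}}{37} \approx -9241.2$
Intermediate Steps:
$M{\left(D \right)} = \sqrt{5 + D}$
$\frac{Y}{M{\left(O \right)}} = - \frac{79496}{\sqrt{5 + 69}} = - \frac{79496}{\sqrt{74}} = - 79496 \frac{\sqrt{74}}{74} = - \frac{39748 \sqrt{74}}{37}$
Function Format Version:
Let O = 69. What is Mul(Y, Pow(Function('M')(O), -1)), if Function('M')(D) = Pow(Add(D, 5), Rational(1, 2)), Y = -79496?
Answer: Mul(Rational(-39748, 37), Pow(74, Rational(1, 2))) ≈ -9241.2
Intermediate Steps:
Function('M')(D) = Pow(Add(5, D), Rational(1, 2))
Mul(Y, Pow(Function('M')(O), -1)) = Mul(-79496, Pow(Pow(Add(5, 69), Rational(1, 2)), -1)) = Mul(-79496, Pow(Pow(74, Rational(1, 2)), -1)) = Mul(-79496, Mul(Rational(1, 74), Pow(74, Rational(1, 2)))) = Mul(Rational(-39748, 37), Pow(74, Rational(1, 2)))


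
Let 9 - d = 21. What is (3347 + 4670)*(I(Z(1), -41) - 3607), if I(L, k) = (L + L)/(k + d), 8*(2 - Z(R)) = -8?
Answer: -1532666009/53 ≈ -2.8918e+7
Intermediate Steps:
d = -12 (d = 9 - 1*21 = 9 - 21 = -12)
Z(R) = 3 (Z(R) = 2 - ⅛*(-8) = 2 + 1 = 3)
I(L, k) = 2*L/(-12 + k) (I(L, k) = (L + L)/(k - 12) = (2*L)/(-12 + k) = 2*L/(-12 + k))
(3347 + 4670)*(I(Z(1), -41) - 3607) = (3347 + 4670)*(2*3/(-12 - 41) - 3607) = 8017*(2*3/(-53) - 3607) = 8017*(2*3*(-1/53) - 3607) = 8017*(-6/53 - 3607) = 8017*(-191177/53) = -1532666009/53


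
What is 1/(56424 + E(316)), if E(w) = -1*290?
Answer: 1/56134 ≈ 1.7815e-5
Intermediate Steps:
E(w) = -290
1/(56424 + E(316)) = 1/(56424 - 290) = 1/56134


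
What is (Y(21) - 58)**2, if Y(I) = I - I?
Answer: 3364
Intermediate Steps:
Y(I) = 0
(Y(21) - 58)**2 = (0 - 58)**2 = (-58)**2 = 3364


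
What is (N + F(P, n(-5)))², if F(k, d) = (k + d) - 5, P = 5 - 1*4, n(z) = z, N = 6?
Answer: 9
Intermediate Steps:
P = 1 (P = 5 - 4 = 1)
F(k, d) = -5 + d + k (F(k, d) = (d + k) - 5 = -5 + d + k)
(N + F(P, n(-5)))² = (6 + (-5 - 5 + 1))² = (6 - 9)² = (-3)² = 9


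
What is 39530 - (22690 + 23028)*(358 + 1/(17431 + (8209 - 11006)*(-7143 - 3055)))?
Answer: -466007446740536/28541237 ≈ -1.6328e+7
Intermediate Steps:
39530 - (22690 + 23028)*(358 + 1/(17431 + (8209 - 11006)*(-7143 - 3055))) = 39530 - 45718*(358 + 1/(17431 - 2797*(-10198))) = 39530 - 45718*(358 + 1/(17431 + 28523806)) = 39530 - 45718*(358 + 1/28541237) = 39530 - 45718*10217762847/28541237 = 39530 - 1*467135681839146/28541237 = 39530 - 467135681839146/28541237 = -466007446740536/28541237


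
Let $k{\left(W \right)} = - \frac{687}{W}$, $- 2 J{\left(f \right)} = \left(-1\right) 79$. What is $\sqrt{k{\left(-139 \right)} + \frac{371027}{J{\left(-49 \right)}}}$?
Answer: $\frac{\sqrt{1133236773199}}{10981} \approx 96.943$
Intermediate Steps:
$J{\left(f \right)} = \frac{79}{2}$ ($J{\left(f \right)} = - \frac{\left(-1\right) 79}{2} = \left(- \frac{1}{2}\right) \left(-79\right) = \frac{79}{2}$)
$\sqrt{k{\left(-139 \right)} + \frac{371027}{J{\left(-49 \right)}}} = \sqrt{- \frac{687}{-139} + \frac{371027}{\frac{79}{2}}} = \sqrt{\left(-687\right) \left(- \frac{1}{139}\right) + 371027 \cdot \frac{2}{79}} = \sqrt{\frac{687}{139} + \frac{742054}{79}} = \sqrt{\frac{103199779}{10981}} = \frac{\sqrt{1133236773199}}{10981}$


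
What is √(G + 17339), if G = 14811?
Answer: 5*√1286 ≈ 179.30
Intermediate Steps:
√(G + 17339) = √(14811 + 17339) = √32150 = 5*√1286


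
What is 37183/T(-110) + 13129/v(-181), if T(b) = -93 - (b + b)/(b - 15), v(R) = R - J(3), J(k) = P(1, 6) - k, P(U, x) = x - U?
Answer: -1953542/4209 ≈ -464.13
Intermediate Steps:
J(k) = 5 - k (J(k) = (6 - 1*1) - k = (6 - 1) - k = 5 - k)
v(R) = -2 + R (v(R) = R - (5 - 1*3) = R - (5 - 3) = R - 1*2 = R - 2 = -2 + R)
T(b) = -93 - 2*b/(-15 + b)
37183/T(-110) + 13129/v(-181) = 37183/((5*(279 - 19*(-110))/(-15 - 110))) + 13129/(-2 - 181) = 37183/((5*(279 + 2090)/(-125))) + 13129/(-183) = 37183/((5*(-1/125)*2369)) + 13129*(-1/183) = 37183/(-2369/25) - 13129/183 = 37183*(-25/2369) - 13129/183 = -9025/23 - 13129/183 = -1953542/4209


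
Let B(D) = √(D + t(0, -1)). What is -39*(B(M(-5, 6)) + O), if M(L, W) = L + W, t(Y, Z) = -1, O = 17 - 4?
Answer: -507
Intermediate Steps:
O = 13
B(D) = √(-1 + D) (B(D) = √(D - 1) = √(-1 + D))
-39*(B(M(-5, 6)) + O) = -39*(√(-1 + (-5 + 6)) + 13) = -39*(√(-1 + 1) + 13) = -39*(√0 + 13) = -39*(0 + 13) = -39*13 = -507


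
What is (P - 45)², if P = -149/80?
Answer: 14055001/6400 ≈ 2196.1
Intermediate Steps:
P = -149/80 (P = -149*1/80 = -149/80 ≈ -1.8625)
(P - 45)² = (-149/80 - 45)² = (-3749/80)² = 14055001/6400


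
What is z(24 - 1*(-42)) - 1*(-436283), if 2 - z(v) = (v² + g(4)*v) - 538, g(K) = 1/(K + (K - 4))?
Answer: 864901/2 ≈ 4.3245e+5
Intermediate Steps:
g(K) = 1/(-4 + 2*K) (g(K) = 1/(K + (-4 + K)) = 1/(-4 + 2*K))
z(v) = 540 - v² - v/4 (z(v) = 2 - ((v² + (1/(2*(-2 + 4)))*v) - 538) = 2 - ((v² + ((½)/2)*v) - 538) = 2 - ((v² + ((½)*(½))*v) - 538) = 2 - ((v² + v/4) - 538) = 2 - (-538 + v² + v/4) = 2 + (538 - v² - v/4) = 540 - v² - v/4)
z(24 - 1*(-42)) - 1*(-436283) = (540 - (24 - 1*(-42))² - (24 - 1*(-42))/4) - 1*(-436283) = (540 - (24 + 42)² - (24 + 42)/4) + 436283 = (540 - 1*66² - ¼*66) + 436283 = (540 - 1*4356 - 33/2) + 436283 = (540 - 4356 - 33/2) + 436283 = -7665/2 + 436283 = 864901/2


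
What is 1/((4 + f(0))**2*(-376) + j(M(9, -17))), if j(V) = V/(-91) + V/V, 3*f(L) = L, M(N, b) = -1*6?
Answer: -91/547359 ≈ -0.00016625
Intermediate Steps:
M(N, b) = -6
f(L) = L/3
j(V) = 1 - V/91 (j(V) = V*(-1/91) + 1 = -V/91 + 1 = 1 - V/91)
1/((4 + f(0))**2*(-376) + j(M(9, -17))) = 1/((4 + (1/3)*0)**2*(-376) + (1 - 1/91*(-6))) = 1/((4 + 0)**2*(-376) + (1 + 6/91)) = 1/(4**2*(-376) + 97/91) = 1/(16*(-376) + 97/91) = 1/(-6016 + 97/91) = 1/(-547359/91) = -91/547359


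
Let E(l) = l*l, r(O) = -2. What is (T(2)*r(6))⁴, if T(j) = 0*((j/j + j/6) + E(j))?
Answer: 0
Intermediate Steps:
E(l) = l²
T(j) = 0 (T(j) = 0*((j/j + j/6) + j²) = 0*((1 + j*(⅙)) + j²) = 0*((1 + j/6) + j²) = 0*(1 + j² + j/6) = 0)
(T(2)*r(6))⁴ = (0*(-2))⁴ = 0⁴ = 0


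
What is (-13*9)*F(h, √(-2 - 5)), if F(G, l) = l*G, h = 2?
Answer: -234*I*√7 ≈ -619.11*I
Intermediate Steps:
F(G, l) = G*l
(-13*9)*F(h, √(-2 - 5)) = (-13*9)*(2*√(-2 - 5)) = -234*√(-7) = -234*I*√7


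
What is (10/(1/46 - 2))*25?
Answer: -11500/91 ≈ -126.37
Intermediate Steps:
(10/(1/46 - 2))*25 = (10/(-91/46))*25 = -46/91*10*25 = -460/91*25 = -11500/91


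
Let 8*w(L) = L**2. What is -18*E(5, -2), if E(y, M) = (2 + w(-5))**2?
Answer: -15129/32 ≈ -472.78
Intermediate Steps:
w(L) = L**2/8
E(y, M) = 1681/64 (E(y, M) = (2 + (1/8)*(-5)**2)**2 = (2 + (1/8)*25)**2 = (2 + 25/8)**2 = (41/8)**2 = 1681/64)
-18*E(5, -2) = -18*1681/64 = -15129/32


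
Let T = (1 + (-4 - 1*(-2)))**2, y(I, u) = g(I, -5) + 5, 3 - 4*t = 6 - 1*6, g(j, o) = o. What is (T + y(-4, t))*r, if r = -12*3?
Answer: -36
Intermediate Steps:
t = 3/4 (t = 3/4 - (6 - 1*6)/4 = 3/4 - (6 - 6)/4 = 3/4 - 1/4*0 = 3/4 + 0 = 3/4 ≈ 0.75000)
y(I, u) = 0 (y(I, u) = -5 + 5 = 0)
T = 1 (T = (1 + (-4 + 2))**2 = (1 - 2)**2 = (-1)**2 = 1)
r = -36
(T + y(-4, t))*r = (1 + 0)*(-36) = 1*(-36) = -36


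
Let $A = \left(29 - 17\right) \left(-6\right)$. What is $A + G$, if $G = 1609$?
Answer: $1537$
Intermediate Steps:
$A = -72$ ($A = 12 \left(-6\right) = -72$)
$A + G = -72 + 1609 = 1537$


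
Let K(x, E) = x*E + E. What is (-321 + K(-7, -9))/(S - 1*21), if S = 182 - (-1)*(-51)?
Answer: -267/110 ≈ -2.4273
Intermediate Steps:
K(x, E) = E + E*x (K(x, E) = E*x + E = E + E*x)
S = 131 (S = 182 - 1*51 = 182 - 51 = 131)
(-321 + K(-7, -9))/(S - 1*21) = (-321 - 9*(1 - 7))/(131 - 1*21) = (-321 - 9*(-6))/(131 - 21) = (-321 + 54)/110 = -267*1/110 = -267/110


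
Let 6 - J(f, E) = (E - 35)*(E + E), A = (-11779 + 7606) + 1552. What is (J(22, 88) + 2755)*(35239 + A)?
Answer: -214202406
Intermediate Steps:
A = -2621 (A = -4173 + 1552 = -2621)
J(f, E) = 6 - 2*E*(-35 + E) (J(f, E) = 6 - (E - 35)*(E + E) = 6 - (-35 + E)*2*E = 6 - 2*E*(-35 + E))
(J(22, 88) + 2755)*(35239 + A) = ((6 - 2*88² + 70*88) + 2755)*(35239 - 2621) = ((6 - 2*7744 + 6160) + 2755)*32618 = ((6 - 15488 + 6160) + 2755)*32618 = (-9322 + 2755)*32618 = -6567*32618 = -214202406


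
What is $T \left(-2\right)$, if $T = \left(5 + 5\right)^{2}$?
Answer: $-200$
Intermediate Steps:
$T = 100$ ($T = 10^{2} = 100$)
$T \left(-2\right) = 100 \left(-2\right) = -200$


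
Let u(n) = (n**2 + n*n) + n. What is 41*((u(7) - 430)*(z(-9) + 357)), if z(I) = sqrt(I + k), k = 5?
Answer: -4757025 - 26650*I ≈ -4.757e+6 - 26650.0*I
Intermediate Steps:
u(n) = n + 2*n**2 (u(n) = (n**2 + n**2) + n = 2*n**2 + n = n + 2*n**2)
z(I) = sqrt(5 + I) (z(I) = sqrt(I + 5) = sqrt(5 + I))
41*((u(7) - 430)*(z(-9) + 357)) = 41*((7*(1 + 2*7) - 430)*(sqrt(5 - 9) + 357)) = 41*((7*(1 + 14) - 430)*(sqrt(-4) + 357)) = 41*((7*15 - 430)*(2*I + 357)) = 41*((105 - 430)*(357 + 2*I)) = 41*(-325*(357 + 2*I)) = 41*(-116025 - 650*I) = -4757025 - 26650*I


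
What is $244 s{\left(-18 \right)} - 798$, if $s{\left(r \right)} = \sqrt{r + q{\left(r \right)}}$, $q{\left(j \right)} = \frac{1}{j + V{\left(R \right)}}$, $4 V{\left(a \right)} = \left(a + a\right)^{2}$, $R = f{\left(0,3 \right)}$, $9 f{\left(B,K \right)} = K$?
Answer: $-798 + \frac{732 i \sqrt{52003}}{161} \approx -798.0 + 1036.8 i$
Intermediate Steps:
$f{\left(B,K \right)} = \frac{K}{9}$
$R = \frac{1}{3}$ ($R = \frac{1}{9} \cdot 3 = \frac{1}{3} \approx 0.33333$)
$V{\left(a \right)} = a^{2}$ ($V{\left(a \right)} = \frac{\left(a + a\right)^{2}}{4} = \frac{\left(2 a\right)^{2}}{4} = \frac{4 a^{2}}{4} = a^{2}$)
$q{\left(j \right)} = \frac{1}{\frac{1}{9} + j}$ ($q{\left(j \right)} = \frac{1}{j + \left(\frac{1}{3}\right)^{2}} = \frac{1}{j + \frac{1}{9}} = \frac{1}{\frac{1}{9} + j}$)
$s{\left(r \right)} = \sqrt{r + \frac{9}{1 + 9 r}}$
$244 s{\left(-18 \right)} - 798 = 244 \sqrt{\frac{9 - 18 \left(1 + 9 \left(-18\right)\right)}{1 + 9 \left(-18\right)}} - 798 = 244 \sqrt{\frac{9 - 18 \left(1 - 162\right)}{1 - 162}} - 798 = 244 \sqrt{\frac{9 - -2898}{-161}} - 798 = 244 \sqrt{- \frac{9 + 2898}{161}} - 798 = 244 \sqrt{\left(- \frac{1}{161}\right) 2907} - 798 = 244 \sqrt{- \frac{2907}{161}} - 798 = 244 \frac{3 i \sqrt{52003}}{161} - 798 = \frac{732 i \sqrt{52003}}{161} - 798 = -798 + \frac{732 i \sqrt{52003}}{161}$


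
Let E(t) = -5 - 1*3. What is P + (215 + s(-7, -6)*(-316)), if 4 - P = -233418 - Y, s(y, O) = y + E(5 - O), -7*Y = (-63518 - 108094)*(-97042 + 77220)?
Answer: -485717775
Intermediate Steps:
Y = -485956152 (Y = -(-63518 - 108094)*(-97042 + 77220)/7 = -(-24516)*(-19822) = -⅐*3401693064 = -485956152)
E(t) = -8 (E(t) = -5 - 3 = -8)
s(y, O) = -8 + y (s(y, O) = y - 8 = -8 + y)
P = -485722730 (P = 4 - (-233418 - 1*(-485956152)) = 4 - (-233418 + 485956152) = 4 - 1*485722734 = 4 - 485722734 = -485722730)
P + (215 + s(-7, -6)*(-316)) = -485722730 + (215 + (-8 - 7)*(-316)) = -485722730 + (215 - 15*(-316)) = -485722730 + (215 + 4740) = -485722730 + 4955 = -485717775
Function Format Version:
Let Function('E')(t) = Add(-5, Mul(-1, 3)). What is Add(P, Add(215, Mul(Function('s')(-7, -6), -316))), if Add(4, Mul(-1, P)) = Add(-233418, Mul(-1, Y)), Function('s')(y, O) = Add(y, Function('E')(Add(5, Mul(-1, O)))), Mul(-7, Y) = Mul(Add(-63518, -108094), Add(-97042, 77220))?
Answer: -485717775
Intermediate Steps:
Y = -485956152 (Y = Mul(Rational(-1, 7), Mul(Add(-63518, -108094), Add(-97042, 77220))) = Mul(Rational(-1, 7), Mul(-171612, -19822)) = Mul(Rational(-1, 7), 3401693064) = -485956152)
Function('E')(t) = -8 (Function('E')(t) = Add(-5, -3) = -8)
Function('s')(y, O) = Add(-8, y) (Function('s')(y, O) = Add(y, -8) = Add(-8, y))
P = -485722730 (P = Add(4, Mul(-1, Add(-233418, Mul(-1, -485956152)))) = Add(4, Mul(-1, Add(-233418, 485956152))) = Add(4, Mul(-1, 485722734)) = Add(4, -485722734) = -485722730)
Add(P, Add(215, Mul(Function('s')(-7, -6), -316))) = Add(-485722730, Add(215, Mul(Add(-8, -7), -316))) = Add(-485722730, Add(215, Mul(-15, -316))) = Add(-485722730, Add(215, 4740)) = Add(-485722730, 4955) = -485717775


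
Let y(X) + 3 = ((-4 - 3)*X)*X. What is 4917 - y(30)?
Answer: 11220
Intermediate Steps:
y(X) = -3 - 7*X² (y(X) = -3 + ((-4 - 3)*X)*X = -3 + (-7*X)*X = -3 - 7*X²)
4917 - y(30) = 4917 - (-3 - 7*30²) = 4917 - (-3 - 7*900) = 4917 - (-3 - 6300) = 4917 - 1*(-6303) = 4917 + 6303 = 11220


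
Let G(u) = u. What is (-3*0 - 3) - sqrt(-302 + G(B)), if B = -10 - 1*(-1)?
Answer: -3 - I*sqrt(311) ≈ -3.0 - 17.635*I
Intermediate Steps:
B = -9 (B = -10 + 1 = -9)
(-3*0 - 3) - sqrt(-302 + G(B)) = (-3*0 - 3) - sqrt(-302 - 9) = (0 - 3) - sqrt(-311) = -3 - I*sqrt(311)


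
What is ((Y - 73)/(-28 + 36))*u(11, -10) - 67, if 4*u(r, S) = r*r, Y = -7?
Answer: -739/2 ≈ -369.50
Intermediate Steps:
u(r, S) = r²/4 (u(r, S) = (r*r)/4 = r²/4)
((Y - 73)/(-28 + 36))*u(11, -10) - 67 = ((-7 - 73)/(-28 + 36))*((¼)*11²) - 67 = (-80/8)*((¼)*121) - 67 = -80*⅛*(121/4) - 67 = -10*121/4 - 67 = -605/2 - 67 = -739/2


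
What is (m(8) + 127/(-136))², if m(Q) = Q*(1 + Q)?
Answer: 93412225/18496 ≈ 5050.4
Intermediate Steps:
(m(8) + 127/(-136))² = (8*(1 + 8) + 127/(-136))² = (8*9 + 127*(-1/136))² = (72 - 127/136)² = (9665/136)² = 93412225/18496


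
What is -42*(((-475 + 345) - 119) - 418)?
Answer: 28014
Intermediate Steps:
-42*(((-475 + 345) - 119) - 418) = -42*((-130 - 119) - 418) = -42*(-249 - 418) = -42*(-667) = 28014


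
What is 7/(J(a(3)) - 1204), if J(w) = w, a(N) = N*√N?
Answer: -8428/1449589 - 21*√3/1449589 ≈ -0.0058392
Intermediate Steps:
a(N) = N^(3/2)
7/(J(a(3)) - 1204) = 7/(3^(3/2) - 1204) = 7/(3*√3 - 1204) = 7/(-1204 + 3*√3)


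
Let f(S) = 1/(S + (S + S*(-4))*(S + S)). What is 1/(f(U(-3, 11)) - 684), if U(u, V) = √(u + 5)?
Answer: -97140/66451969 + √2/66451969 ≈ -0.0014618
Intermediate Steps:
U(u, V) = √(5 + u)
f(S) = 1/(S - 6*S²) (f(S) = 1/(S + (S - 4*S)*(2*S)) = 1/(S + (-3*S)*(2*S)) = 1/(S - 6*S²))
1/(f(U(-3, 11)) - 684) = 1/(-1/((√(5 - 3))*(-1 + 6*√(5 - 3))) - 684) = 1/(-1/((√2)*(-1 + 6*√2)) - 684) = 1/(-√2/2/(-1 + 6*√2) - 684) = 1/(-√2/(2*(-1 + 6*√2)) - 684) = 1/(-684 - √2/(2*(-1 + 6*√2)))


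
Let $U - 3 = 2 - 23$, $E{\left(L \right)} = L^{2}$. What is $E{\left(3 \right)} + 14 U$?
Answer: $-243$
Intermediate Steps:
$U = -18$ ($U = 3 + \left(2 - 23\right) = 3 - 21 = -18$)
$E{\left(3 \right)} + 14 U = 3^{2} + 14 \left(-18\right) = 9 - 252 = -243$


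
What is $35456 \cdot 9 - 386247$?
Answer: $-67143$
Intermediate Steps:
$35456 \cdot 9 - 386247 = 319104 - 386247 = -67143$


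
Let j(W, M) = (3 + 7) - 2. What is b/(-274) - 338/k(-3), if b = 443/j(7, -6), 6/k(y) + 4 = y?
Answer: 2591807/6576 ≈ 394.13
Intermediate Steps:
j(W, M) = 8 (j(W, M) = 10 - 2 = 8)
k(y) = 6/(-4 + y)
b = 443/8 ≈ 55.375
b/(-274) - 338/k(-3) = (443/8)/(-274) - 338/(6/(-4 - 3)) = (443/8)*(-1/274) - 338/(6/(-7)) = -443/2192 - 338/(6*(-1/7)) = -443/2192 - 338/(-6/7) = -443/2192 - 338*(-7/6) = -443/2192 + 1183/3 = 2591807/6576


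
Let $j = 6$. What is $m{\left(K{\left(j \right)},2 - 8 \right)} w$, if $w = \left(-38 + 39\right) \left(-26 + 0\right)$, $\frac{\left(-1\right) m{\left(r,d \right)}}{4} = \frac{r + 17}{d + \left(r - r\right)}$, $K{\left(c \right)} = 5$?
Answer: $- \frac{1144}{3} \approx -381.33$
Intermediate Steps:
$m{\left(r,d \right)} = - \frac{4 \left(17 + r\right)}{d}$ ($m{\left(r,d \right)} = - 4 \frac{r + 17}{d + \left(r - r\right)} = - 4 \frac{17 + r}{d + 0} = - 4 \frac{17 + r}{d} = - \frac{4 \left(17 + r\right)}{d}$)
$w = -26$ ($w = 1 \left(-26\right) = -26$)
$m{\left(K{\left(j \right)},2 - 8 \right)} w = \frac{4 \left(-17 - 5\right)}{2 - 8} \left(-26\right) = 4 \frac{1}{-6} \left(-22\right) \left(-26\right) = 4 \left(- \frac{1}{6}\right) \left(-22\right) \left(-26\right) = \frac{44}{3} \left(-26\right) = - \frac{1144}{3}$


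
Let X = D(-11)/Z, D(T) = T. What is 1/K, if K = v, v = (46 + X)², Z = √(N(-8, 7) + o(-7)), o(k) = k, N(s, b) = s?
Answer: 225/(690 + 11*I*√15)² ≈ 0.00046722 - 5.7916e-5*I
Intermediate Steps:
Z = I*√15 (Z = √(-8 - 7) = √(-15) = I*√15 ≈ 3.873*I)
X = 11*I*√15/15 (X = -11*(-I*√15/15) = -(-11)*I*√15/15 = 11*I*√15/15 ≈ 2.8402*I)
v = (46 + 11*I*√15/15)² ≈ 2107.9 + 261.3*I
K = 31619/15 + 1012*I*√15/15 ≈ 2107.9 + 261.3*I
1/K = 1/(31619/15 + 1012*I*√15/15)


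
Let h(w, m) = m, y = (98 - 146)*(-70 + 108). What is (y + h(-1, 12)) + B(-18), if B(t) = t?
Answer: -1830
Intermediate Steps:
y = -1824 (y = -48*38 = -1824)
(y + h(-1, 12)) + B(-18) = (-1824 + 12) - 18 = -1812 - 18 = -1830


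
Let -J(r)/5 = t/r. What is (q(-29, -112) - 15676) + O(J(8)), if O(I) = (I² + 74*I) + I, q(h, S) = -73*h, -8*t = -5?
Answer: -55657039/4096 ≈ -13588.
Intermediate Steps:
t = 5/8 (t = -⅛*(-5) = 5/8 ≈ 0.62500)
J(r) = -25/(8*r)
O(I) = I² + 75*I
(q(-29, -112) - 15676) + O(J(8)) = (-73*(-29) - 15676) + (-25/8/8)*(75 - 25/8/8) = (2117 - 15676) + (-25/8*⅛)*(75 - 25/8*⅛) = -13559 - 25*(75 - 25/64)/64 = -13559 - 25/64*4775/64 = -13559 - 119375/4096 = -55657039/4096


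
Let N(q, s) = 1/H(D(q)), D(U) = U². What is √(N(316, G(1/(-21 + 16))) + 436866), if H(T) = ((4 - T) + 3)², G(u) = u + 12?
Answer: √4355476607781667/99849 ≈ 660.96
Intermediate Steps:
G(u) = 12 + u
H(T) = (7 - T)²
N(q, s) = (-7 + q²)⁻² (N(q, s) = 1/((-7 + q²)²) = (-7 + q²)⁻²)
√(N(316, G(1/(-21 + 16))) + 436866) = √((-7 + 316²)⁻² + 436866) = √((-7 + 99856)⁻² + 436866) = √(99849⁻² + 436866) = √(1/9969822801 + 436866) = √(4355476607781667/9969822801) = √4355476607781667/99849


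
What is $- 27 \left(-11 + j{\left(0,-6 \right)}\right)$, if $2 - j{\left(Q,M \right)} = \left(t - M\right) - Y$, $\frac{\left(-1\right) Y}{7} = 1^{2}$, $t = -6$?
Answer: $432$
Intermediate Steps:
$Y = -7$ ($Y = - 7 \cdot 1^{2} = \left(-7\right) 1 = -7$)
$j{\left(Q,M \right)} = 1 + M$ ($j{\left(Q,M \right)} = 2 - \left(\left(-6 - M\right) - -7\right) = 2 - \left(\left(-6 - M\right) + 7\right) = 2 - \left(1 - M\right) = 2 + \left(-1 + M\right) = 1 + M$)
$- 27 \left(-11 + j{\left(0,-6 \right)}\right) = - 27 \left(-11 + \left(1 - 6\right)\right) = - 27 \left(-11 - 5\right) = \left(-27\right) \left(-16\right) = 432$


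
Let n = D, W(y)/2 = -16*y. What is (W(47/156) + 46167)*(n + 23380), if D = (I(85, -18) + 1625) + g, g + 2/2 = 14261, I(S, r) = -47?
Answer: 70597772866/39 ≈ 1.8102e+9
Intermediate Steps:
g = 14260 (g = -1 + 14261 = 14260)
W(y) = -32*y (W(y) = 2*(-16*y) = -32*y)
D = 15838 (D = (-47 + 1625) + 14260 = 1578 + 14260 = 15838)
n = 15838
(W(47/156) + 46167)*(n + 23380) = (-1504/156 + 46167)*(15838 + 23380) = (-1504/156 + 46167)*39218 = (-32*47/156 + 46167)*39218 = (-376/39 + 46167)*39218 = (1800137/39)*39218 = 70597772866/39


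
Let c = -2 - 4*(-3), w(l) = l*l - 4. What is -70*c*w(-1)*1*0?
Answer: 0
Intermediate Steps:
w(l) = -4 + l**2 (w(l) = l**2 - 4 = -4 + l**2)
c = 10 (c = -2 + 12 = 10)
-70*c*w(-1)*1*0 = -70*10*(-4 + (-1)**2)*1*0 = -70*10*(-4 + 1)*0 = -70*10*(-3)*0 = -(-2100)*0 = -70*0 = 0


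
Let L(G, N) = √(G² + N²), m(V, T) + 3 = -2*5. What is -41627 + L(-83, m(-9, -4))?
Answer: -41627 + √7058 ≈ -41543.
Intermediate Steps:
m(V, T) = -13 (m(V, T) = -3 - 2*5 = -3 - 10 = -13)
-41627 + L(-83, m(-9, -4)) = -41627 + √((-83)² + (-13)²) = -41627 + √(6889 + 169) = -41627 + √7058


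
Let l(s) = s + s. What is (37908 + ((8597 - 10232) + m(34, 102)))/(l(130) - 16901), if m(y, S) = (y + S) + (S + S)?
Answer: -36613/16641 ≈ -2.2002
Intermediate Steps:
m(y, S) = y + 3*S (m(y, S) = (S + y) + 2*S = y + 3*S)
l(s) = 2*s
(37908 + ((8597 - 10232) + m(34, 102)))/(l(130) - 16901) = (37908 + ((8597 - 10232) + (34 + 3*102)))/(2*130 - 16901) = (37908 + (-1635 + (34 + 306)))/(260 - 16901) = (37908 + (-1635 + 340))/(-16641) = (37908 - 1295)*(-1/16641) = 36613*(-1/16641) = -36613/16641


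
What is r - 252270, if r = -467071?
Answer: -719341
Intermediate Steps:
r - 252270 = -467071 - 252270 = -719341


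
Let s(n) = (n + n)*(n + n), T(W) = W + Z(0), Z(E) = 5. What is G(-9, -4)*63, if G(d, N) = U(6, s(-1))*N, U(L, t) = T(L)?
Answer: -2772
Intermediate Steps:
T(W) = 5 + W (T(W) = W + 5 = 5 + W)
s(n) = 4*n**2 (s(n) = (2*n)*(2*n) = 4*n**2)
U(L, t) = 5 + L
G(d, N) = 11*N (G(d, N) = (5 + 6)*N = 11*N)
G(-9, -4)*63 = (11*(-4))*63 = -44*63 = -2772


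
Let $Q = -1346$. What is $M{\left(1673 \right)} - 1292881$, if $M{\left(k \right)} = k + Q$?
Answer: $-1292554$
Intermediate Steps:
$M{\left(k \right)} = -1346 + k$ ($M{\left(k \right)} = k - 1346 = -1346 + k$)
$M{\left(1673 \right)} - 1292881 = \left(-1346 + 1673\right) - 1292881 = 327 - 1292881 = -1292554$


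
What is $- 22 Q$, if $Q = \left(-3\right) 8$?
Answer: $528$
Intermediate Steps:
$Q = -24$
$- 22 Q = \left(-22\right) \left(-24\right) = 528$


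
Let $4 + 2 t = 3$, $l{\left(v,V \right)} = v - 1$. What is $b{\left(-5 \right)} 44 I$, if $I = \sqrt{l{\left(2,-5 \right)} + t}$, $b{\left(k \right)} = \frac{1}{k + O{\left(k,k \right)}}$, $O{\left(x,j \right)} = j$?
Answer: $- \frac{11 \sqrt{2}}{5} \approx -3.1113$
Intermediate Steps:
$l{\left(v,V \right)} = -1 + v$
$t = - \frac{1}{2}$ ($t = -2 + \frac{1}{2} \cdot 3 = -2 + \frac{3}{2} = - \frac{1}{2} \approx -0.5$)
$b{\left(k \right)} = \frac{1}{2 k}$ ($b{\left(k \right)} = \frac{1}{k + k} = \frac{1}{2 k}$)
$I = \frac{\sqrt{2}}{2}$ ($I = \sqrt{\left(-1 + 2\right) - \frac{1}{2}} = \sqrt{1 - \frac{1}{2}} = \sqrt{\frac{1}{2}} = \frac{\sqrt{2}}{2} \approx 0.70711$)
$b{\left(-5 \right)} 44 I = \frac{1}{2 \left(-5\right)} 44 \frac{\sqrt{2}}{2} = \frac{1}{2} \left(- \frac{1}{5}\right) 44 \frac{\sqrt{2}}{2} = \left(- \frac{1}{10}\right) 44 \frac{\sqrt{2}}{2} = - \frac{22 \frac{\sqrt{2}}{2}}{5} = - \frac{11 \sqrt{2}}{5}$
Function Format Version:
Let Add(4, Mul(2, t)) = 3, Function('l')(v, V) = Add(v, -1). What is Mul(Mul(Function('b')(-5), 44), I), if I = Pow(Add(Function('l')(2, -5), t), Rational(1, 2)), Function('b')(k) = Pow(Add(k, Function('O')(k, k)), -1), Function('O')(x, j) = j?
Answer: Mul(Rational(-11, 5), Pow(2, Rational(1, 2))) ≈ -3.1113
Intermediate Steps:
Function('l')(v, V) = Add(-1, v)
t = Rational(-1, 2) (t = Add(-2, Mul(Rational(1, 2), 3)) = Add(-2, Rational(3, 2)) = Rational(-1, 2) ≈ -0.50000)
Function('b')(k) = Mul(Rational(1, 2), Pow(k, -1)) (Function('b')(k) = Pow(Add(k, k), -1) = Pow(Mul(2, k), -1) = Mul(Rational(1, 2), Pow(k, -1)))
I = Mul(Rational(1, 2), Pow(2, Rational(1, 2))) (I = Pow(Add(Add(-1, 2), Rational(-1, 2)), Rational(1, 2)) = Pow(Add(1, Rational(-1, 2)), Rational(1, 2)) = Pow(Rational(1, 2), Rational(1, 2)) = Mul(Rational(1, 2), Pow(2, Rational(1, 2))) ≈ 0.70711)
Mul(Mul(Function('b')(-5), 44), I) = Mul(Mul(Mul(Rational(1, 2), Pow(-5, -1)), 44), Mul(Rational(1, 2), Pow(2, Rational(1, 2)))) = Mul(Mul(Mul(Rational(1, 2), Rational(-1, 5)), 44), Mul(Rational(1, 2), Pow(2, Rational(1, 2)))) = Mul(Mul(Rational(-1, 10), 44), Mul(Rational(1, 2), Pow(2, Rational(1, 2)))) = Mul(Rational(-22, 5), Mul(Rational(1, 2), Pow(2, Rational(1, 2)))) = Mul(Rational(-11, 5), Pow(2, Rational(1, 2)))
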